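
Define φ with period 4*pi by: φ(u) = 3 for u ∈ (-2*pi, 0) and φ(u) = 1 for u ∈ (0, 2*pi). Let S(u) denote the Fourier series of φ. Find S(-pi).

3

φ is continuous at u = -pi with value 3, so the series converges to 3 there.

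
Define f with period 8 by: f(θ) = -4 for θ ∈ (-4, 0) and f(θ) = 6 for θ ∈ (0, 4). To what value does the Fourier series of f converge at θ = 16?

θ = 16 differs from θ = 0 by 2 full period(s), and the series is 8-periodic.
At θ = 0 the one-sided limits are f(0^-) = -4 and f(0^+) = 6.
By Dirichlet's theorem the series converges to their average, [(-4) + (6)]/2 = 1.

1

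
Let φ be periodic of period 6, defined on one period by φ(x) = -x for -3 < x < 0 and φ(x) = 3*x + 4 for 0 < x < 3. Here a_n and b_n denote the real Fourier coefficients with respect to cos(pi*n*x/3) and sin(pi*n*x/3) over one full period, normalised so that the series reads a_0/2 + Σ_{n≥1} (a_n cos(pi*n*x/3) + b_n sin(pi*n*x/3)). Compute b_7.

2/pi

b_7 = 1/3 ∫_{-3}^{3} φ(x) sin(7*pi*x/3) dx.
Split the integral at the breakpoints.
Integrating by parts (boundary term plus one more integral), an antiderivative of (-x) sin(7*pi*x/3) is 3*x*cos(7*pi*x/3)/(7*pi) - 9*sin(7*pi*x/3)/(49*pi**2); evaluating from -3 to 0: ∫_{-3}^{0} (-x) sin(7*pi*x/3) dx = (0) - (9/(7*pi)) = -9/(7*pi).
Integrating by parts (boundary term plus one more integral), an antiderivative of (3*x + 4) sin(7*pi*x/3) is -9*x*cos(7*pi*x/3)/(7*pi) + 27*sin(7*pi*x/3)/(49*pi**2) - 12*cos(7*pi*x/3)/(7*pi); evaluating from 0 to 3: ∫_{0}^{3} (3*x + 4) sin(7*pi*x/3) dx = (39/(7*pi)) - (-12/(7*pi)) = 51/(7*pi).
Summing the pieces and multiplying by (1/3) gives b_7 = 2/pi.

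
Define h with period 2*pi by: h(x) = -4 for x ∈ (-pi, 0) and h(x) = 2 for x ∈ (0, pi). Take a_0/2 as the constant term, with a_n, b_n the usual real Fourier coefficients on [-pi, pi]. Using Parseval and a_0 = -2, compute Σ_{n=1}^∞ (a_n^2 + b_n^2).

Parseval: a_0^2/2 + Σ_{n≥1} (a_n^2+b_n^2) = 1/pi ∫_{-pi}^{pi} h(x)^2 dx = 20.
Subtract a_0^2/2 = 2: Σ (a_n^2+b_n^2) = 18.

18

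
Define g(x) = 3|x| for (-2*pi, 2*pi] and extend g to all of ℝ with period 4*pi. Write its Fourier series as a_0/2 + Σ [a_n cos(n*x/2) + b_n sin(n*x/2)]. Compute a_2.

a_2 = (1/(2*pi)) ∫_{-2*pi}^{2*pi} g(x) cos(x) dx.
g is even and cos(x) is even, so the integrand is even and a_2 = 1/pi ∫_0^{2*pi} g(x) cos(x) dx.
Integrating by parts (boundary term plus one more integral), an antiderivative of (3*x) cos(x) is 3*x*sin(x) + 3*cos(x); evaluating from 0 to 2*pi: ∫_{0}^{2*pi} (3*x) cos(x) dx = (3) - (3) = 0.
Hence a_2 = (1/pi)·(0) = 0.

0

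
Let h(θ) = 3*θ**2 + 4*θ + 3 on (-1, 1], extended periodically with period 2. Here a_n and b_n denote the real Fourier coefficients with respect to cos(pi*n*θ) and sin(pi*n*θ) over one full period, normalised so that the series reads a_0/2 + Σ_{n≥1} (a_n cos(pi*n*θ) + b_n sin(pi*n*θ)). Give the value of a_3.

a_3 = ∫_{-1}^{1} h(θ) cos(3*pi*θ) dθ.
Integrating by parts twice (tabular method), an antiderivative of (3*θ**2 + 4*θ + 3) cos(3*pi*θ) is θ**2*sin(3*pi*θ)/pi + 4*θ*sin(3*pi*θ)/(3*pi) + 2*θ*cos(3*pi*θ)/(3*pi**2) - 2*sin(3*pi*θ)/(9*pi**3) + sin(3*pi*θ)/pi + 4*cos(3*pi*θ)/(9*pi**2); evaluating from -1 to 1: ∫_{-1}^{1} (3*θ**2 + 4*θ + 3) cos(3*pi*θ) dθ = (-10/(9*pi**2)) - (2/(9*pi**2)) = -4/(3*pi**2).
Hence a_3 = -4/(3*pi**2).

-4/(3*pi**2)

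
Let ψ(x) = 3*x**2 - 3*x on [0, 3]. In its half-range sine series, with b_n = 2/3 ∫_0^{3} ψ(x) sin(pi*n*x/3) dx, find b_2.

b_2 = 2/3 ∫_0^{3} (3*x**2 - 3*x) sin(2*pi*x/3) dx.
Integrating by parts twice (tabular method), an antiderivative of (3*x**2 - 3*x) sin(2*pi*x/3) is -9*x**2*cos(2*pi*x/3)/(2*pi) + 27*x*sin(2*pi*x/3)/(2*pi**2) + 9*x*cos(2*pi*x/3)/(2*pi) - 27*sin(2*pi*x/3)/(4*pi**2) + 81*cos(2*pi*x/3)/(4*pi**3); evaluating from 0 to 3: ∫_{0}^{3} (3*x**2 - 3*x) sin(2*pi*x/3) dx = (-27/pi + 81/(4*pi**3)) - (81/(4*pi**3)) = -27/pi.
Hence b_2 = (2/3)·(-27/pi) = -18/pi.

-18/pi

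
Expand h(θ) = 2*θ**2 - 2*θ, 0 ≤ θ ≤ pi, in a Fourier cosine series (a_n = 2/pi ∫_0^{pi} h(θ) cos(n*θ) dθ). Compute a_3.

a_3 = 2/pi ∫_0^{pi} (2*θ**2 - 2*θ) cos(3*θ) dθ.
Integrating by parts twice (tabular method), an antiderivative of (2*θ**2 - 2*θ) cos(3*θ) is 2*θ**2*sin(3*θ)/3 - 2*θ*sin(3*θ)/3 + 4*θ*cos(3*θ)/9 - 4*sin(3*θ)/27 - 2*cos(3*θ)/9; evaluating from 0 to pi: ∫_{0}^{pi} (2*θ**2 - 2*θ) cos(3*θ) dθ = (2/9 - 4*pi/9) - (-2/9) = 4/9 - 4*pi/9.
Hence a_3 = (2/pi)·(4/9 - 4*pi/9) = 8*(1 - pi)/(9*pi).

8*(1 - pi)/(9*pi)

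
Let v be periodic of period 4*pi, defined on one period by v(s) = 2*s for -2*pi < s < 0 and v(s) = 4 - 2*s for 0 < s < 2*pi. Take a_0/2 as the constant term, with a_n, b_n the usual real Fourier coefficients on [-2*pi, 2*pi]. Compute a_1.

a_1 = (1/(2*pi)) ∫_{-2*pi}^{2*pi} v(s) cos(s/2) ds.
Split the integral at the breakpoints.
Integrating by parts (boundary term plus one more integral), an antiderivative of (2*s) cos(s/2) is 4*s*sin(s/2) + 8*cos(s/2); evaluating from -2*pi to 0: ∫_{-2*pi}^{0} (2*s) cos(s/2) ds = (8) - (-8) = 16.
Integrating by parts (boundary term plus one more integral), an antiderivative of (4 - 2*s) cos(s/2) is -4*s*sin(s/2) + 8*sin(s/2) - 8*cos(s/2); evaluating from 0 to 2*pi: ∫_{0}^{2*pi} (4 - 2*s) cos(s/2) ds = (8) - (-8) = 16.
Summing the pieces and multiplying by (1/(2*pi)) gives a_1 = 16/pi.

16/pi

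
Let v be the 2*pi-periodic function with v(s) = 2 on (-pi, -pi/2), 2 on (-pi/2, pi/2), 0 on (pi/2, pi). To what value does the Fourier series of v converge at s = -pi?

s = -pi differs from s = pi by -1 full period(s), and the series is 2*pi-periodic.
At s = pi the one-sided limits are v(pi^-) = 0 and v(pi^+) = 2.
By Dirichlet's theorem the series converges to their average, [(0) + (2)]/2 = 1.

1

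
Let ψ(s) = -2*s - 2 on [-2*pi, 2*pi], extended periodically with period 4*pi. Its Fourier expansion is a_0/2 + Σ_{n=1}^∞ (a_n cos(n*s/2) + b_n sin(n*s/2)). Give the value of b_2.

b_2 = (1/(2*pi)) ∫_{-2*pi}^{2*pi} ψ(s) sin(s) ds.
Integrating by parts (boundary term plus one more integral), an antiderivative of (-2*s - 2) sin(s) is 2*s*cos(s) - 2*sin(s) + 2*cos(s); evaluating from -2*pi to 2*pi: ∫_{-2*pi}^{2*pi} (-2*s - 2) sin(s) ds = (2 + 4*pi) - (2 - 4*pi) = 8*pi.
Hence b_2 = (1/(2*pi))·(8*pi) = 4.

4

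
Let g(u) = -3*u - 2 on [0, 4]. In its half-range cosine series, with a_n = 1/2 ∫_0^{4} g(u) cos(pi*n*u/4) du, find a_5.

a_5 = 1/2 ∫_0^{4} (-3*u - 2) cos(5*pi*u/4) du.
Integrating by parts (boundary term plus one more integral), an antiderivative of (-3*u - 2) cos(5*pi*u/4) is -12*u*sin(5*pi*u/4)/(5*pi) - 8*sin(5*pi*u/4)/(5*pi) - 48*cos(5*pi*u/4)/(25*pi**2); evaluating from 0 to 4: ∫_{0}^{4} (-3*u - 2) cos(5*pi*u/4) du = (48/(25*pi**2)) - (-48/(25*pi**2)) = 96/(25*pi**2).
Hence a_5 = (1/2)·(96/(25*pi**2)) = 48/(25*pi**2).

48/(25*pi**2)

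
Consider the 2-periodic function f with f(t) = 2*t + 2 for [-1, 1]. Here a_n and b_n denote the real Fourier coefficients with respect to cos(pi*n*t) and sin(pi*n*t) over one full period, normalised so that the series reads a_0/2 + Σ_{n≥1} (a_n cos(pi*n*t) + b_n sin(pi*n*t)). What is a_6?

a_6 = ∫_{-1}^{1} f(t) cos(6*pi*t) dt.
Integrating by parts (boundary term plus one more integral), an antiderivative of (2*t + 2) cos(6*pi*t) is t*sin(6*pi*t)/(3*pi) + sin(6*pi*t)/(3*pi) + cos(6*pi*t)/(18*pi**2); evaluating from -1 to 1: ∫_{-1}^{1} (2*t + 2) cos(6*pi*t) dt = (1/(18*pi**2)) - (1/(18*pi**2)) = 0.
Hence a_6 = 0.

0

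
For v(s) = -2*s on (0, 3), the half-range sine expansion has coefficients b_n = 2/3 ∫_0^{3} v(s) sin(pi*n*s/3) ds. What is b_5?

-12/(5*pi)

b_5 = 2/3 ∫_0^{3} (-2*s) sin(5*pi*s/3) ds.
Integrating by parts (boundary term plus one more integral), an antiderivative of (-2*s) sin(5*pi*s/3) is 6*s*cos(5*pi*s/3)/(5*pi) - 18*sin(5*pi*s/3)/(25*pi**2); evaluating from 0 to 3: ∫_{0}^{3} (-2*s) sin(5*pi*s/3) ds = (-18/(5*pi)) - (0) = -18/(5*pi).
Hence b_5 = (2/3)·(-18/(5*pi)) = -12/(5*pi).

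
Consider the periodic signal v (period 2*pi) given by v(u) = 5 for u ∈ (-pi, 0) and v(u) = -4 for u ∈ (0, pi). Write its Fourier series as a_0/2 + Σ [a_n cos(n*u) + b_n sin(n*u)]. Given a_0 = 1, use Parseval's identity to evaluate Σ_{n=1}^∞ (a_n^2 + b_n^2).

81/2

Parseval: a_0^2/2 + Σ_{n≥1} (a_n^2+b_n^2) = 1/pi ∫_{-pi}^{pi} v(u)^2 du = 41.
Subtract a_0^2/2 = 1/2: Σ (a_n^2+b_n^2) = 81/2.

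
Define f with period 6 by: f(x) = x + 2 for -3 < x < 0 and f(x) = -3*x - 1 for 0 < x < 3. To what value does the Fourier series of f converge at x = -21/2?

x = -21/2 differs from x = 3/2 by -2 full period(s), and the series is 6-periodic.
f is continuous at x = 3/2 with value -11/2, so the series converges to -11/2 there.

-11/2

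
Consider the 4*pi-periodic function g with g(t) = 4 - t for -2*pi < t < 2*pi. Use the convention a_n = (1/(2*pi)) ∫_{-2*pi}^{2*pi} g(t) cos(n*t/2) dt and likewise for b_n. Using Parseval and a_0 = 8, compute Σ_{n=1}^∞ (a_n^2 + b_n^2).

Parseval: a_0^2/2 + Σ_{n≥1} (a_n^2+b_n^2) = (1/(2*pi)) ∫_{-2*pi}^{2*pi} g(t)^2 dt = 8*pi**2/3 + 32.
Subtract a_0^2/2 = 32: Σ (a_n^2+b_n^2) = 8*pi**2/3.

8*pi**2/3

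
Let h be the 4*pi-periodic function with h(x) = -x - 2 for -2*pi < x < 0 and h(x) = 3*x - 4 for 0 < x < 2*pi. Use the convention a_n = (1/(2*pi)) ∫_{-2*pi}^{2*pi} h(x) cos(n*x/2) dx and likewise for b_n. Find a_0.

a_0 = (1/(2*pi)) ∫_{-2*pi}^{2*pi} h(x) dx = (1/(2*pi)) · (4*pi*(-3 + 2*pi)) = -6 + 4*pi.

-6 + 4*pi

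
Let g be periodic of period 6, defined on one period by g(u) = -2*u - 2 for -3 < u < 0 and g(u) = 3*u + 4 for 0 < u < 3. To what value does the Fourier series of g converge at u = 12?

1

u = 12 differs from u = 0 by 2 full period(s), and the series is 6-periodic.
At u = 0 the one-sided limits are g(0^-) = -2 and g(0^+) = 4.
By Dirichlet's theorem the series converges to their average, [(-2) + (4)]/2 = 1.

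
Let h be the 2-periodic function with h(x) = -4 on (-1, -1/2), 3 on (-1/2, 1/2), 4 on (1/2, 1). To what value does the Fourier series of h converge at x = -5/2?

-1/2

x = -5/2 differs from x = -1/2 by -1 full period(s), and the series is 2-periodic.
At x = -1/2 the one-sided limits are h(-1/2^-) = -4 and h(-1/2^+) = 3.
By Dirichlet's theorem the series converges to their average, [(-4) + (3)]/2 = -1/2.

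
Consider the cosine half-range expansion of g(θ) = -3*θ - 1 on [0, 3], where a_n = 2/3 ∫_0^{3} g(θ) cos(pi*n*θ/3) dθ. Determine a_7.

36/(49*pi**2)

a_7 = 2/3 ∫_0^{3} (-3*θ - 1) cos(7*pi*θ/3) dθ.
Integrating by parts (boundary term plus one more integral), an antiderivative of (-3*θ - 1) cos(7*pi*θ/3) is -9*θ*sin(7*pi*θ/3)/(7*pi) - 3*sin(7*pi*θ/3)/(7*pi) - 27*cos(7*pi*θ/3)/(49*pi**2); evaluating from 0 to 3: ∫_{0}^{3} (-3*θ - 1) cos(7*pi*θ/3) dθ = (27/(49*pi**2)) - (-27/(49*pi**2)) = 54/(49*pi**2).
Hence a_7 = (2/3)·(54/(49*pi**2)) = 36/(49*pi**2).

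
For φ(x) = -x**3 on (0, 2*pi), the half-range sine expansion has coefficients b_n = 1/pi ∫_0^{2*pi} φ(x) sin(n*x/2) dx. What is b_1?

96 - 16*pi**2

b_1 = 1/pi ∫_0^{2*pi} (-x**3) sin(x/2) dx.
Integrating by parts three times (tabular method), an antiderivative of (-x**3) sin(x/2) is 2*x**3*cos(x/2) - 12*x**2*sin(x/2) - 48*x*cos(x/2) + 96*sin(x/2); evaluating from 0 to 2*pi: ∫_{0}^{2*pi} (-x**3) sin(x/2) dx = (16*pi*(6 - pi**2)) - (0) = 16*pi*(6 - pi**2).
Hence b_1 = (1/pi)·(16*pi*(6 - pi**2)) = 96 - 16*pi**2.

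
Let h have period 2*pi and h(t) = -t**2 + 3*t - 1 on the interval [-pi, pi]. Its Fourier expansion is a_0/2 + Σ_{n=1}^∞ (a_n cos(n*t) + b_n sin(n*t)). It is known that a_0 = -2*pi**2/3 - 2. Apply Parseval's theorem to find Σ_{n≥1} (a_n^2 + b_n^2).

Parseval: a_0^2/2 + Σ_{n≥1} (a_n^2+b_n^2) = 1/pi ∫_{-pi}^{pi} h(t)^2 dt = 2 + 2*pi**4/5 + 22*pi**2/3.
Subtract a_0^2/2 = 2*(3 + pi**2)**2/9: Σ (a_n^2+b_n^2) = pi**2*(8*pi**2/45 + 6).

pi**2*(8*pi**2/45 + 6)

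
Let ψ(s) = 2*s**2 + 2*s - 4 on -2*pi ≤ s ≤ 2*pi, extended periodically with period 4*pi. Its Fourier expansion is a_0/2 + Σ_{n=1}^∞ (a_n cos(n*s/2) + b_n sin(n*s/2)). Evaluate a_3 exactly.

-32/9

a_3 = (1/(2*pi)) ∫_{-2*pi}^{2*pi} ψ(s) cos(3*s/2) ds.
Integrating by parts twice (tabular method), an antiderivative of (2*s**2 + 2*s - 4) cos(3*s/2) is 4*s**2*sin(3*s/2)/3 + 4*s*sin(3*s/2)/3 + 16*s*cos(3*s/2)/9 - 104*sin(3*s/2)/27 + 8*cos(3*s/2)/9; evaluating from -2*pi to 2*pi: ∫_{-2*pi}^{2*pi} (2*s**2 + 2*s - 4) cos(3*s/2) ds = (-32*pi/9 - 8/9) - (-8/9 + 32*pi/9) = -64*pi/9.
Hence a_3 = (1/(2*pi))·(-64*pi/9) = -32/9.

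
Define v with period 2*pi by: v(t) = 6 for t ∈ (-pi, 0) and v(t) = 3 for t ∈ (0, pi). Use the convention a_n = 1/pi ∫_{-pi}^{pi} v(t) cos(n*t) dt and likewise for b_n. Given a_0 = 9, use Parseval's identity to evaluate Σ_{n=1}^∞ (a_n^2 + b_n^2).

Parseval: a_0^2/2 + Σ_{n≥1} (a_n^2+b_n^2) = 1/pi ∫_{-pi}^{pi} v(t)^2 dt = 45.
Subtract a_0^2/2 = 81/2: Σ (a_n^2+b_n^2) = 9/2.

9/2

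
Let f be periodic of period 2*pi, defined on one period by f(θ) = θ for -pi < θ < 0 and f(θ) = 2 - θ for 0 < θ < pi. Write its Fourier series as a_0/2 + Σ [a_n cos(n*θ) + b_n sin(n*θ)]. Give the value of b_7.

4/(7*pi)

b_7 = 1/pi ∫_{-pi}^{pi} f(θ) sin(7*θ) dθ.
Split the integral at the breakpoints.
Integrating by parts (boundary term plus one more integral), an antiderivative of (θ) sin(7*θ) is -θ*cos(7*θ)/7 + sin(7*θ)/49; evaluating from -pi to 0: ∫_{-pi}^{0} (θ) sin(7*θ) dθ = (0) - (-pi/7) = pi/7.
Integrating by parts (boundary term plus one more integral), an antiderivative of (2 - θ) sin(7*θ) is θ*cos(7*θ)/7 - sin(7*θ)/49 - 2*cos(7*θ)/7; evaluating from 0 to pi: ∫_{0}^{pi} (2 - θ) sin(7*θ) dθ = (2/7 - pi/7) - (-2/7) = 4/7 - pi/7.
Summing the pieces and multiplying by (1/pi) gives b_7 = 4/(7*pi).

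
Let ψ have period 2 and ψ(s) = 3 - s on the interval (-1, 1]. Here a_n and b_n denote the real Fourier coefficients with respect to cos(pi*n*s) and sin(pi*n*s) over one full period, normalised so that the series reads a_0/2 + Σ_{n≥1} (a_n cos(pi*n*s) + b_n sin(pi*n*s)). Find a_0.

6

a_0 = ∫_{-1}^{1} ψ(s) ds = 6.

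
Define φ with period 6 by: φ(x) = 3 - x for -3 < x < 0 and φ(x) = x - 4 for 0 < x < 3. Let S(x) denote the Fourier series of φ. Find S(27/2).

x = 27/2 differs from x = 3/2 by 2 full period(s), and the series is 6-periodic.
φ is continuous at x = 3/2 with value -5/2, so the series converges to -5/2 there.

-5/2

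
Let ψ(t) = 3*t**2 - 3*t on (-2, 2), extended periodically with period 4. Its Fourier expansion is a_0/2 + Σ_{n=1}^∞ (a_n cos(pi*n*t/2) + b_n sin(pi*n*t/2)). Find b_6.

2/pi

b_6 = 1/2 ∫_{-2}^{2} ψ(t) sin(3*pi*t) dt.
Integrating by parts twice (tabular method), an antiderivative of (3*t**2 - 3*t) sin(3*pi*t) is -t**2*cos(3*pi*t)/pi + 2*t*sin(3*pi*t)/(3*pi**2) + t*cos(3*pi*t)/pi - sin(3*pi*t)/(3*pi**2) + 2*cos(3*pi*t)/(9*pi**3); evaluating from -2 to 2: ∫_{-2}^{2} (3*t**2 - 3*t) sin(3*pi*t) dt = (-2/pi + 2/(9*pi**3)) - (-6/pi + 2/(9*pi**3)) = 4/pi.
Hence b_6 = (1/2)·(4/pi) = 2/pi.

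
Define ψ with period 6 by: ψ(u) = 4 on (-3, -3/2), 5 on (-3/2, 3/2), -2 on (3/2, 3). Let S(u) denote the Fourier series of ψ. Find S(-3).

u = -3 differs from u = 3 by -1 full period(s), and the series is 6-periodic.
At u = 3 the one-sided limits are ψ(3^-) = -2 and ψ(3^+) = 4.
By Dirichlet's theorem the series converges to their average, [(-2) + (4)]/2 = 1.

1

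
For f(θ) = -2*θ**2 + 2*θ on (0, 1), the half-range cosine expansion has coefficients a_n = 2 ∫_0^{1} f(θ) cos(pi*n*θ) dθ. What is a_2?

a_2 = 2 ∫_0^{1} (-2*θ**2 + 2*θ) cos(2*pi*θ) dθ.
Integrating by parts twice (tabular method), an antiderivative of (-2*θ**2 + 2*θ) cos(2*pi*θ) is -θ**2*sin(2*pi*θ)/pi + θ*sin(2*pi*θ)/pi - θ*cos(2*pi*θ)/pi**2 + sin(2*pi*θ)/(2*pi**3) + cos(2*pi*θ)/(2*pi**2); evaluating from 0 to 1: ∫_{0}^{1} (-2*θ**2 + 2*θ) cos(2*pi*θ) dθ = (-1/(2*pi**2)) - (1/(2*pi**2)) = -1/pi**2.
Hence a_2 = 2·(-1/pi**2) = -2/pi**2.

-2/pi**2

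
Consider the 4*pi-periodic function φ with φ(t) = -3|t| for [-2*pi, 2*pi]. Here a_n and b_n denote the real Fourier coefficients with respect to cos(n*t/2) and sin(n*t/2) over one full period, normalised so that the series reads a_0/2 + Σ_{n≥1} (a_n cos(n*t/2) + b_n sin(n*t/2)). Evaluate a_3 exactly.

a_3 = (1/(2*pi)) ∫_{-2*pi}^{2*pi} φ(t) cos(3*t/2) dt.
φ is even and cos(3*t/2) is even, so the integrand is even and a_3 = 1/pi ∫_0^{2*pi} φ(t) cos(3*t/2) dt.
Integrating by parts (boundary term plus one more integral), an antiderivative of (-3*t) cos(3*t/2) is -2*t*sin(3*t/2) - 4*cos(3*t/2)/3; evaluating from 0 to 2*pi: ∫_{0}^{2*pi} (-3*t) cos(3*t/2) dt = (4/3) - (-4/3) = 8/3.
Hence a_3 = (1/pi)·(8/3) = 8/(3*pi).

8/(3*pi)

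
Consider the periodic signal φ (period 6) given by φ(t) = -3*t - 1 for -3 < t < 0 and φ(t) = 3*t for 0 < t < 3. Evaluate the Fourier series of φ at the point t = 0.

-1/2

At t = 0 the one-sided limits are φ(0^-) = -1 and φ(0^+) = 0.
By Dirichlet's theorem the series converges to their average, [(-1) + (0)]/2 = -1/2.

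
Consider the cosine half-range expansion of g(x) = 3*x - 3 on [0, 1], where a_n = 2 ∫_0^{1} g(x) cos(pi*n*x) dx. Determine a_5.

a_5 = 2 ∫_0^{1} (3*x - 3) cos(5*pi*x) dx.
Integrating by parts (boundary term plus one more integral), an antiderivative of (3*x - 3) cos(5*pi*x) is 3*x*sin(5*pi*x)/(5*pi) - 3*sin(5*pi*x)/(5*pi) + 3*cos(5*pi*x)/(25*pi**2); evaluating from 0 to 1: ∫_{0}^{1} (3*x - 3) cos(5*pi*x) dx = (-3/(25*pi**2)) - (3/(25*pi**2)) = -6/(25*pi**2).
Hence a_5 = 2·(-6/(25*pi**2)) = -12/(25*pi**2).

-12/(25*pi**2)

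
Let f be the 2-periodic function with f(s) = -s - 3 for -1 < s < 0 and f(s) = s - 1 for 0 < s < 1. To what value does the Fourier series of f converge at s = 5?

-1

s = 5 differs from s = 1 by 2 full period(s), and the series is 2-periodic.
At s = 1 the one-sided limits are f(1^-) = 0 and f(1^+) = -2.
By Dirichlet's theorem the series converges to their average, [(0) + (-2)]/2 = -1.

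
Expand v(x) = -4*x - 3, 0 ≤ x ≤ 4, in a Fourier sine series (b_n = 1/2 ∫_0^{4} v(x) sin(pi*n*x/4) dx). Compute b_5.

b_5 = 1/2 ∫_0^{4} (-4*x - 3) sin(5*pi*x/4) dx.
Integrating by parts (boundary term plus one more integral), an antiderivative of (-4*x - 3) sin(5*pi*x/4) is 16*x*cos(5*pi*x/4)/(5*pi) - 64*sin(5*pi*x/4)/(25*pi**2) + 12*cos(5*pi*x/4)/(5*pi); evaluating from 0 to 4: ∫_{0}^{4} (-4*x - 3) sin(5*pi*x/4) dx = (-76/(5*pi)) - (12/(5*pi)) = -88/(5*pi).
Hence b_5 = (1/2)·(-88/(5*pi)) = -44/(5*pi).

-44/(5*pi)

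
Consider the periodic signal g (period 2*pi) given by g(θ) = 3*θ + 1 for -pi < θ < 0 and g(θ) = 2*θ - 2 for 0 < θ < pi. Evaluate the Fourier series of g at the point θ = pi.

-pi/2 - 1/2

θ = pi differs from θ = -pi by 1 full period(s), and the series is 2*pi-periodic.
At θ = -pi the one-sided limits are g(-pi^-) = -2 + 2*pi and g(-pi^+) = 1 - 3*pi.
By Dirichlet's theorem the series converges to their average, [(-2 + 2*pi) + (1 - 3*pi)]/2 = -pi/2 - 1/2.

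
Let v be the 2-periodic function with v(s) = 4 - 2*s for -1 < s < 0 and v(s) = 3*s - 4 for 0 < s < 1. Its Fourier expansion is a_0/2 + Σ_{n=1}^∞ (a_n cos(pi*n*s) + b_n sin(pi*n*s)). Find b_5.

b_5 = ∫_{-1}^{1} v(s) sin(5*pi*s) ds.
Split the integral at the breakpoints.
Integrating by parts (boundary term plus one more integral), an antiderivative of (4 - 2*s) sin(5*pi*s) is 2*s*cos(5*pi*s)/(5*pi) - 2*sin(5*pi*s)/(25*pi**2) - 4*cos(5*pi*s)/(5*pi); evaluating from -1 to 0: ∫_{-1}^{0} (4 - 2*s) sin(5*pi*s) ds = (-4/(5*pi)) - (6/(5*pi)) = -2/pi.
Integrating by parts (boundary term plus one more integral), an antiderivative of (3*s - 4) sin(5*pi*s) is -3*s*cos(5*pi*s)/(5*pi) + 3*sin(5*pi*s)/(25*pi**2) + 4*cos(5*pi*s)/(5*pi); evaluating from 0 to 1: ∫_{0}^{1} (3*s - 4) sin(5*pi*s) ds = (-1/(5*pi)) - (4/(5*pi)) = -1/pi.
Summing the pieces gives b_5 = -3/pi.

-3/pi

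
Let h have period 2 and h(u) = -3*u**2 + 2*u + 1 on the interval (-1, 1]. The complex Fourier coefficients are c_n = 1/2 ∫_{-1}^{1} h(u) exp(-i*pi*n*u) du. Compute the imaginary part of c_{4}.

1/(2*pi)

Since h is real-valued, Im(c_{4}) = -1/2 ∫_{-1}^{1} h(u) sin(4*pi*u) du = -b_{4}/2.
Integrating by parts twice (tabular method), an antiderivative of (-3*u**2 + 2*u + 1) sin(4*pi*u) is 3*u**2*cos(4*pi*u)/(4*pi) - 3*u*sin(4*pi*u)/(8*pi**2) - u*cos(4*pi*u)/(2*pi) + sin(4*pi*u)/(8*pi**2) - cos(4*pi*u)/(4*pi) - 3*cos(4*pi*u)/(32*pi**3); evaluating from -1 to 1: ∫_{-1}^{1} (-3*u**2 + 2*u + 1) sin(4*pi*u) du = (-3/(32*pi**3)) - ((-3/32 + pi**2)/pi**3) = -1/pi.
Hence Im(c_{4}) = (-1/2)·(-1/pi) = 1/(2*pi).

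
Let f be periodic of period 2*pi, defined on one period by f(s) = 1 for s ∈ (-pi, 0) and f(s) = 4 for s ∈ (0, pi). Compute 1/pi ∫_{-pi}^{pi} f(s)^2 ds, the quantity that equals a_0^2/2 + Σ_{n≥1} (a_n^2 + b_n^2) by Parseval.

17

1/pi ∫_{-pi}^{pi} f(s)^2 ds = 1/pi · (17*pi) = 17.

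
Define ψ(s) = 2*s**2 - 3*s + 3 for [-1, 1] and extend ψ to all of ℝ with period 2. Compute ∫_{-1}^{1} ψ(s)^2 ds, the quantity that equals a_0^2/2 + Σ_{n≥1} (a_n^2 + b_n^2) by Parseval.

∫_{-1}^{1} ψ(s)^2 ds = 168/5.

168/5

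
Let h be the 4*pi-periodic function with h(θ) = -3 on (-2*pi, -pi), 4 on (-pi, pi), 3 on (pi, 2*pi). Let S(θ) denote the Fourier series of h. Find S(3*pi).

θ = 3*pi differs from θ = -pi by 1 full period(s), and the series is 4*pi-periodic.
At θ = -pi the one-sided limits are h(-pi^-) = -3 and h(-pi^+) = 4.
By Dirichlet's theorem the series converges to their average, [(-3) + (4)]/2 = 1/2.

1/2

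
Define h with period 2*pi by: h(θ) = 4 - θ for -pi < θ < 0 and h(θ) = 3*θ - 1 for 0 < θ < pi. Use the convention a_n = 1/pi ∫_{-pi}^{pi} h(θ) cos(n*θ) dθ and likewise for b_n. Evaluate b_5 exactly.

b_5 = 1/pi ∫_{-pi}^{pi} h(θ) sin(5*θ) dθ.
Split the integral at the breakpoints.
Integrating by parts (boundary term plus one more integral), an antiderivative of (4 - θ) sin(5*θ) is θ*cos(5*θ)/5 - sin(5*θ)/25 - 4*cos(5*θ)/5; evaluating from -pi to 0: ∫_{-pi}^{0} (4 - θ) sin(5*θ) dθ = (-4/5) - (pi/5 + 4/5) = -8/5 - pi/5.
Integrating by parts (boundary term plus one more integral), an antiderivative of (3*θ - 1) sin(5*θ) is -3*θ*cos(5*θ)/5 + 3*sin(5*θ)/25 + cos(5*θ)/5; evaluating from 0 to pi: ∫_{0}^{pi} (3*θ - 1) sin(5*θ) dθ = (-1/5 + 3*pi/5) - (1/5) = -2/5 + 3*pi/5.
Summing the pieces and multiplying by (1/pi) gives b_5 = 2/5 - 2/pi.

2/5 - 2/pi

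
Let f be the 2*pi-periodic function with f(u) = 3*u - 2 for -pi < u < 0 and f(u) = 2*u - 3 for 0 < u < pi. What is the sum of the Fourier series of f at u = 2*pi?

-5/2

u = 2*pi differs from u = 0 by 1 full period(s), and the series is 2*pi-periodic.
At u = 0 the one-sided limits are f(0^-) = -2 and f(0^+) = -3.
By Dirichlet's theorem the series converges to their average, [(-2) + (-3)]/2 = -5/2.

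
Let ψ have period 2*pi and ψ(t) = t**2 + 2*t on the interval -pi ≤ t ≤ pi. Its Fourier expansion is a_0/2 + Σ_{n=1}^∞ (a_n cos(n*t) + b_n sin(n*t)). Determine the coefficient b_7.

4/7

b_7 = 1/pi ∫_{-pi}^{pi} ψ(t) sin(7*t) dt.
Integrating by parts twice (tabular method), an antiderivative of (t**2 + 2*t) sin(7*t) is -t**2*cos(7*t)/7 + 2*t*sin(7*t)/49 - 2*t*cos(7*t)/7 + 2*sin(7*t)/49 + 2*cos(7*t)/343; evaluating from -pi to pi: ∫_{-pi}^{pi} (t**2 + 2*t) sin(7*t) dt = (-2/343 + 2*pi/7 + pi**2/7) - (-2*pi/7 - 2/343 + pi**2/7) = 4*pi/7.
Hence b_7 = (1/pi)·(4*pi/7) = 4/7.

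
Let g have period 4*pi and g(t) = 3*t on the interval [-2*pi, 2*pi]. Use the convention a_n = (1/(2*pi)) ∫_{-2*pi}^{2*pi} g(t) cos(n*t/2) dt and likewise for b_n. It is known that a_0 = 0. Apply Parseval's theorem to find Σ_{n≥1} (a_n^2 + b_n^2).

24*pi**2

Parseval: a_0^2/2 + Σ_{n≥1} (a_n^2+b_n^2) = (1/(2*pi)) ∫_{-2*pi}^{2*pi} g(t)^2 dt = 24*pi**2.
Subtract a_0^2/2 = 0: Σ (a_n^2+b_n^2) = 24*pi**2.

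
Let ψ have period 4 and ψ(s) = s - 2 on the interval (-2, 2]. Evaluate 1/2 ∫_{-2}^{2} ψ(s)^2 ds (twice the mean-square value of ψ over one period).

32/3

1/2 ∫_{-2}^{2} ψ(s)^2 ds = 1/2 · (64/3) = 32/3.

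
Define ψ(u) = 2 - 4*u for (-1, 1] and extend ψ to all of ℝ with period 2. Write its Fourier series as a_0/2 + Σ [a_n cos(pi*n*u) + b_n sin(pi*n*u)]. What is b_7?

-8/(7*pi)

b_7 = ∫_{-1}^{1} ψ(u) sin(7*pi*u) du.
Integrating by parts (boundary term plus one more integral), an antiderivative of (2 - 4*u) sin(7*pi*u) is 4*u*cos(7*pi*u)/(7*pi) - 4*sin(7*pi*u)/(49*pi**2) - 2*cos(7*pi*u)/(7*pi); evaluating from -1 to 1: ∫_{-1}^{1} (2 - 4*u) sin(7*pi*u) du = (-2/(7*pi)) - (6/(7*pi)) = -8/(7*pi).
Hence b_7 = -8/(7*pi).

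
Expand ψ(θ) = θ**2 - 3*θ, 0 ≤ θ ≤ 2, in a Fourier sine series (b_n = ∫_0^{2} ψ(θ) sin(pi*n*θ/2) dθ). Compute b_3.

b_3 = ∫_0^{2} (θ**2 - 3*θ) sin(3*pi*θ/2) dθ.
Integrating by parts twice (tabular method), an antiderivative of (θ**2 - 3*θ) sin(3*pi*θ/2) is -2*θ**2*cos(3*pi*θ/2)/(3*pi) + 8*θ*sin(3*pi*θ/2)/(9*pi**2) + 2*θ*cos(3*pi*θ/2)/pi - 4*sin(3*pi*θ/2)/(3*pi**2) + 16*cos(3*pi*θ/2)/(27*pi**3); evaluating from 0 to 2: ∫_{0}^{2} (θ**2 - 3*θ) sin(3*pi*θ/2) dθ = (4*(-9*pi**2 - 4)/(27*pi**3)) - (16/(27*pi**3)) = 4*(-9*pi**2 - 8)/(27*pi**3).
Hence b_3 = 4*(-9*pi**2 - 8)/(27*pi**3).

4*(-9*pi**2 - 8)/(27*pi**3)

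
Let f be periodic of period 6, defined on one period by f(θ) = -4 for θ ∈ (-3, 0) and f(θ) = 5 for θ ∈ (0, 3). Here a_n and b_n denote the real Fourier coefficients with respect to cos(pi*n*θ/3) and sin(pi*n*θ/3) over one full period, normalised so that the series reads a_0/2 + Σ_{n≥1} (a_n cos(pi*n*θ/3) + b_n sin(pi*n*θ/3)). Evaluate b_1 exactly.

b_1 = 1/3 ∫_{-3}^{3} f(θ) sin(pi*θ/3) dθ.
Split the integral at the breakpoints.
Directly, an antiderivative of (-4) sin(pi*θ/3) is 12*cos(pi*θ/3)/pi; evaluating from -3 to 0: ∫_{-3}^{0} (-4) sin(pi*θ/3) dθ = (12/pi) - (-12/pi) = 24/pi.
Directly, an antiderivative of (5) sin(pi*θ/3) is -15*cos(pi*θ/3)/pi; evaluating from 0 to 3: ∫_{0}^{3} (5) sin(pi*θ/3) dθ = (15/pi) - (-15/pi) = 30/pi.
Summing the pieces and multiplying by (1/3) gives b_1 = 18/pi.

18/pi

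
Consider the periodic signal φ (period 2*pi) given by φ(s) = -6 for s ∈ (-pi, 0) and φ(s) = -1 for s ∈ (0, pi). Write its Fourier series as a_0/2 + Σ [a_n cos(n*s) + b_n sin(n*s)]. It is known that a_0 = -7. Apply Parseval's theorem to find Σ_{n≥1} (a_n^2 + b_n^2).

25/2

Parseval: a_0^2/2 + Σ_{n≥1} (a_n^2+b_n^2) = 1/pi ∫_{-pi}^{pi} φ(s)^2 ds = 37.
Subtract a_0^2/2 = 49/2: Σ (a_n^2+b_n^2) = 25/2.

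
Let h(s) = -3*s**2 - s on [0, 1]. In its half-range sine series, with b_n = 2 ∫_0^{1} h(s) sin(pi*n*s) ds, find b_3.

b_3 = 2 ∫_0^{1} (-3*s**2 - s) sin(3*pi*s) ds.
Integrating by parts twice (tabular method), an antiderivative of (-3*s**2 - s) sin(3*pi*s) is s**2*cos(3*pi*s)/pi - 2*s*sin(3*pi*s)/(3*pi**2) + s*cos(3*pi*s)/(3*pi) - sin(3*pi*s)/(9*pi**2) - 2*cos(3*pi*s)/(9*pi**3); evaluating from 0 to 1: ∫_{0}^{1} (-3*s**2 - s) sin(3*pi*s) ds = (2*(1 - 6*pi**2)/(9*pi**3)) - (-2/(9*pi**3)) = 4*(1 - 3*pi**2)/(9*pi**3).
Hence b_3 = 2·(4*(1 - 3*pi**2)/(9*pi**3)) = 8*(1 - 3*pi**2)/(9*pi**3).

8*(1 - 3*pi**2)/(9*pi**3)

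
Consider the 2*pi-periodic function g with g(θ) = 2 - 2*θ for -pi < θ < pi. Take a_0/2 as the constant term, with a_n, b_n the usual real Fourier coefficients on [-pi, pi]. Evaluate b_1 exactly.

-4

b_1 = 1/pi ∫_{-pi}^{pi} g(θ) sin(θ) dθ.
Integrating by parts (boundary term plus one more integral), an antiderivative of (2 - 2*θ) sin(θ) is 2*θ*cos(θ) - 2*sin(θ) - 2*cos(θ); evaluating from -pi to pi: ∫_{-pi}^{pi} (2 - 2*θ) sin(θ) dθ = (2 - 2*pi) - (2 + 2*pi) = -4*pi.
Hence b_1 = (1/pi)·(-4*pi) = -4.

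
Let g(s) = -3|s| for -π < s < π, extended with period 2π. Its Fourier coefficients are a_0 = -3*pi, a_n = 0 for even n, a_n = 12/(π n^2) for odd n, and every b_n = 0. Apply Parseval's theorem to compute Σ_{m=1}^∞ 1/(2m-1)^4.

pi**4/96

Parseval: a_0^2/2 + Σ a_n^2 = (1/π) ∫_{-π}^{π} g(s)^2 ds = 6*pi**2.
Subtract a_0^2/2 = 9*pi**2/2: Σ a_n^2 = 3*pi**2/2.
Only odd n contribute, with a_n^2 = 144/(π^2 n^4), so Σ_{m≥1} 1/(2m-1)^4 = π^2·(3*pi**2/2)/144 = pi**4/96.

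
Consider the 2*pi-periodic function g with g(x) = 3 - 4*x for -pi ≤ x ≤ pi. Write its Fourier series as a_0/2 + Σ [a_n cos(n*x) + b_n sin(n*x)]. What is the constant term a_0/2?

a_0 = 1/pi ∫_{-pi}^{pi} g(x) dx = 1/pi · (6*pi) = 6.
So the constant term a_0/2 = 3.

3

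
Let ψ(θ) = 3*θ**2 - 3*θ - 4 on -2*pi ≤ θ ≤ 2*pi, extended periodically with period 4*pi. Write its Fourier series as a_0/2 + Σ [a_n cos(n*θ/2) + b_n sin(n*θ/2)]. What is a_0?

-8 + 8*pi**2

a_0 = (1/(2*pi)) ∫_{-2*pi}^{2*pi} ψ(θ) dθ = (1/(2*pi)) · (16*pi*(-1 + pi**2)) = -8 + 8*pi**2.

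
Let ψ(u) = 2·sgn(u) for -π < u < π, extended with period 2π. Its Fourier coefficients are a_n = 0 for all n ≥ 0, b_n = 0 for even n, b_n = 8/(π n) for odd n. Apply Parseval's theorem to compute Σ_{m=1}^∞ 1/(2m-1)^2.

pi**2/8

Parseval: Σ b_n^2 = (1/π) ∫_{-π}^{π} ψ(u)^2 du = 8.
Only odd n contribute, with b_n^2 = 64/(π^2 n^2), so Σ_{m≥1} 1/(2m-1)^2 = π^2·(8)/64 = pi**2/8.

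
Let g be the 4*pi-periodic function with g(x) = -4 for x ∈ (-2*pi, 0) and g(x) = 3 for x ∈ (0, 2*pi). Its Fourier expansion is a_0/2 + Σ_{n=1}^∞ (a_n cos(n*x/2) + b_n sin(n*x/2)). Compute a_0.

-1

a_0 = (1/(2*pi)) ∫_{-2*pi}^{2*pi} g(x) dx = (1/(2*pi)) · (-2*pi) = -1.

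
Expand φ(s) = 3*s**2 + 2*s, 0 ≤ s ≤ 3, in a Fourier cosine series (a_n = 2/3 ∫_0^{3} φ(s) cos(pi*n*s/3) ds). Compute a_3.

a_3 = 2/3 ∫_0^{3} (3*s**2 + 2*s) cos(pi*s) ds.
Integrating by parts twice (tabular method), an antiderivative of (3*s**2 + 2*s) cos(pi*s) is 3*s**2*sin(pi*s)/pi + 2*s*sin(pi*s)/pi + 6*s*cos(pi*s)/pi**2 - 6*sin(pi*s)/pi**3 + 2*cos(pi*s)/pi**2; evaluating from 0 to 3: ∫_{0}^{3} (3*s**2 + 2*s) cos(pi*s) ds = (-20/pi**2) - (2/pi**2) = -22/pi**2.
Hence a_3 = (2/3)·(-22/pi**2) = -44/(3*pi**2).

-44/(3*pi**2)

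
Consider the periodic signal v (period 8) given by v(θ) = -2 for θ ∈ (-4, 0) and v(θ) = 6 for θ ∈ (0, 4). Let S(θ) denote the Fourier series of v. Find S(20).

θ = 20 differs from θ = 4 by 2 full period(s), and the series is 8-periodic.
At θ = 4 the one-sided limits are v(4^-) = 6 and v(4^+) = -2.
By Dirichlet's theorem the series converges to their average, [(6) + (-2)]/2 = 2.

2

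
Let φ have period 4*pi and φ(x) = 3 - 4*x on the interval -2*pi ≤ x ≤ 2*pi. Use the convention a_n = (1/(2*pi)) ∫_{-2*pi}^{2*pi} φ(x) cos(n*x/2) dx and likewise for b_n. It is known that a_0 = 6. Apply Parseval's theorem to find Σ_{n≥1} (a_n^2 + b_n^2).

128*pi**2/3

Parseval: a_0^2/2 + Σ_{n≥1} (a_n^2+b_n^2) = (1/(2*pi)) ∫_{-2*pi}^{2*pi} φ(x)^2 dx = 18 + 128*pi**2/3.
Subtract a_0^2/2 = 18: Σ (a_n^2+b_n^2) = 128*pi**2/3.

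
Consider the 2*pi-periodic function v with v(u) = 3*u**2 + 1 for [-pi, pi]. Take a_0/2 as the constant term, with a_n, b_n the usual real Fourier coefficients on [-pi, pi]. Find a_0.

a_0 = 1/pi ∫_{-pi}^{pi} v(u) du = 1/pi · (2*pi*(1 + pi**2)) = 2 + 2*pi**2.

2 + 2*pi**2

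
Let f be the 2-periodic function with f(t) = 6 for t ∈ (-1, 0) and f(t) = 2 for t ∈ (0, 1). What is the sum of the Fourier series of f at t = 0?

4

At t = 0 the one-sided limits are f(0^-) = 6 and f(0^+) = 2.
By Dirichlet's theorem the series converges to their average, [(6) + (2)]/2 = 4.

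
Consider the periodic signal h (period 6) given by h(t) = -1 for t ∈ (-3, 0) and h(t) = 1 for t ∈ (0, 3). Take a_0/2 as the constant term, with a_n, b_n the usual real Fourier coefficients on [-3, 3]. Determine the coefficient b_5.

4/(5*pi)

b_5 = 1/3 ∫_{-3}^{3} h(t) sin(5*pi*t/3) dt.
h is odd and sin(5*pi*t/3) is odd, so the integrand is even and b_5 = 2/3 ∫_0^{3} h(t) sin(5*pi*t/3) dt.
Directly, an antiderivative of (1) sin(5*pi*t/3) is -3*cos(5*pi*t/3)/(5*pi); evaluating from 0 to 3: ∫_{0}^{3} (1) sin(5*pi*t/3) dt = (3/(5*pi)) - (-3/(5*pi)) = 6/(5*pi).
Hence b_5 = (2/3)·(6/(5*pi)) = 4/(5*pi).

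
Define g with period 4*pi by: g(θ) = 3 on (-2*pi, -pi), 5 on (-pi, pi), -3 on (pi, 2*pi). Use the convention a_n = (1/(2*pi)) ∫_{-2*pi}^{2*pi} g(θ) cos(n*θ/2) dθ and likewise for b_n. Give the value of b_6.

b_6 = (1/(2*pi)) ∫_{-2*pi}^{2*pi} g(θ) sin(3*θ) dθ.
Split the integral at the breakpoints.
Directly, an antiderivative of (3) sin(3*θ) is -cos(3*θ); evaluating from -2*pi to -pi: ∫_{-2*pi}^{-pi} (3) sin(3*θ) dθ = (1) - (-1) = 2.
Directly, an antiderivative of (5) sin(3*θ) is -5*cos(3*θ)/3; evaluating from -pi to pi: ∫_{-pi}^{pi} (5) sin(3*θ) dθ = (5/3) - (5/3) = 0.
Directly, an antiderivative of (-3) sin(3*θ) is cos(3*θ); evaluating from pi to 2*pi: ∫_{pi}^{2*pi} (-3) sin(3*θ) dθ = (1) - (-1) = 2.
Summing the pieces and multiplying by (1/(2*pi)) gives b_6 = 2/pi.

2/pi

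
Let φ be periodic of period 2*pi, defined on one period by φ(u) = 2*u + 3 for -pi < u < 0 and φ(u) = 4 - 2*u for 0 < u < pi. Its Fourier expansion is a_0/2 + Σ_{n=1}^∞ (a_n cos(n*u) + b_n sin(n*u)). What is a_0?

7 - 2*pi

a_0 = 1/pi ∫_{-pi}^{pi} φ(u) du = 1/pi · (pi*(7 - 2*pi)) = 7 - 2*pi.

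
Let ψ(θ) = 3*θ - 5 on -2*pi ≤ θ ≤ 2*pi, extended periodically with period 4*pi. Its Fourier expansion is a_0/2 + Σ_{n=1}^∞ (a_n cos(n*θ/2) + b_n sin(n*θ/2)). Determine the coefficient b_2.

b_2 = (1/(2*pi)) ∫_{-2*pi}^{2*pi} ψ(θ) sin(θ) dθ.
Integrating by parts (boundary term plus one more integral), an antiderivative of (3*θ - 5) sin(θ) is -3*θ*cos(θ) + 3*sin(θ) + 5*cos(θ); evaluating from -2*pi to 2*pi: ∫_{-2*pi}^{2*pi} (3*θ - 5) sin(θ) dθ = (5 - 6*pi) - (5 + 6*pi) = -12*pi.
Hence b_2 = (1/(2*pi))·(-12*pi) = -6.

-6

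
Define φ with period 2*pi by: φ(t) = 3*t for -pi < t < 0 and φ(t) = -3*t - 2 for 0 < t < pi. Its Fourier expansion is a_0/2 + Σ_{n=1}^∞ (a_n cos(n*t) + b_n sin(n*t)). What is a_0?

-3*pi - 2

a_0 = 1/pi ∫_{-pi}^{pi} φ(t) dt = 1/pi · (-pi*(2 + 3*pi)) = -3*pi - 2.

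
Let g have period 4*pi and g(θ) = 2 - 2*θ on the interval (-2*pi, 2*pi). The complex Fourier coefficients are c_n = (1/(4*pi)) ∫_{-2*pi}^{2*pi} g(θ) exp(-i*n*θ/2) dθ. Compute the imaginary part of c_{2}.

-2

Since g is real-valued, Im(c_{2}) = -(1/(4*pi)) ∫_{-2*pi}^{2*pi} g(θ) sin(θ) dθ = -b_{2}/2.
Integrating by parts (boundary term plus one more integral), an antiderivative of (2 - 2*θ) sin(θ) is 2*θ*cos(θ) - 2*sin(θ) - 2*cos(θ); evaluating from -2*pi to 2*pi: ∫_{-2*pi}^{2*pi} (2 - 2*θ) sin(θ) dθ = (-2 + 4*pi) - (-4*pi - 2) = 8*pi.
Hence Im(c_{2}) = (-1/(4*pi))·(8*pi) = -2.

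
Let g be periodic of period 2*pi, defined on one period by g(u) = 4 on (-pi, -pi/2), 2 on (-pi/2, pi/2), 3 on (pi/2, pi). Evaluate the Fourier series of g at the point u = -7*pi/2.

u = -7*pi/2 differs from u = pi/2 by -2 full period(s), and the series is 2*pi-periodic.
At u = pi/2 the one-sided limits are g(pi/2^-) = 2 and g(pi/2^+) = 3.
By Dirichlet's theorem the series converges to their average, [(2) + (3)]/2 = 5/2.

5/2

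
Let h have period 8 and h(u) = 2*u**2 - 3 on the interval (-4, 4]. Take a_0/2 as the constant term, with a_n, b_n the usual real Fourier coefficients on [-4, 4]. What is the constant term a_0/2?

a_0 = 1/4 ∫_{-4}^{4} h(u) du = 1/4 · (184/3) = 46/3.
So the constant term a_0/2 = 23/3.

23/3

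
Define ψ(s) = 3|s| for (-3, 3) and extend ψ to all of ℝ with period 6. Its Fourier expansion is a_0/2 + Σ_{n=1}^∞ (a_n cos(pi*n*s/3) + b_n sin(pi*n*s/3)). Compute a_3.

-4/pi**2

a_3 = 1/3 ∫_{-3}^{3} ψ(s) cos(pi*s) ds.
ψ is even and cos(pi*s) is even, so the integrand is even and a_3 = 2/3 ∫_0^{3} ψ(s) cos(pi*s) ds.
Integrating by parts (boundary term plus one more integral), an antiderivative of (3*s) cos(pi*s) is 3*s*sin(pi*s)/pi + 3*cos(pi*s)/pi**2; evaluating from 0 to 3: ∫_{0}^{3} (3*s) cos(pi*s) ds = (-3/pi**2) - (3/pi**2) = -6/pi**2.
Hence a_3 = (2/3)·(-6/pi**2) = -4/pi**2.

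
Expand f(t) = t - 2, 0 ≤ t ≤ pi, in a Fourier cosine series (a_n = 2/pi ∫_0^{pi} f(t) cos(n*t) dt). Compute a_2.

0

a_2 = 2/pi ∫_0^{pi} (t - 2) cos(2*t) dt.
Integrating by parts (boundary term plus one more integral), an antiderivative of (t - 2) cos(2*t) is t*sin(2*t)/2 - sin(2*t) + cos(2*t)/4; evaluating from 0 to pi: ∫_{0}^{pi} (t - 2) cos(2*t) dt = (1/4) - (1/4) = 0.
Hence a_2 = (2/pi)·(0) = 0.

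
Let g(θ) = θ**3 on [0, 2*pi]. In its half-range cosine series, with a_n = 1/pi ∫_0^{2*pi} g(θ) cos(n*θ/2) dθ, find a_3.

16*(4 - 9*pi**2)/(27*pi)

a_3 = 1/pi ∫_0^{2*pi} (θ**3) cos(3*θ/2) dθ.
Integrating by parts three times (tabular method), an antiderivative of (θ**3) cos(3*θ/2) is 2*θ**3*sin(3*θ/2)/3 + 4*θ**2*cos(3*θ/2)/3 - 16*θ*sin(3*θ/2)/9 - 32*cos(3*θ/2)/27; evaluating from 0 to 2*pi: ∫_{0}^{2*pi} (θ**3) cos(3*θ/2) dθ = (32/27 - 16*pi**2/3) - (-32/27) = 64/27 - 16*pi**2/3.
Hence a_3 = (1/pi)·(64/27 - 16*pi**2/3) = 16*(4 - 9*pi**2)/(27*pi).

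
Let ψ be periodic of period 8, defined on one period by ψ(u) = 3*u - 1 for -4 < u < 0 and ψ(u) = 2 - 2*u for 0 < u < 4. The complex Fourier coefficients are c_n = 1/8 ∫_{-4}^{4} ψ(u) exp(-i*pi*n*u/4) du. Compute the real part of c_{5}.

Since ψ is real-valued, Re(c_{5}) = 1/8 ∫_{-4}^{4} ψ(u) cos(5*pi*u/4) du = a_{5}/2.
Split the integral at the breakpoints.
Integrating by parts (boundary term plus one more integral), an antiderivative of (3*u - 1) cos(5*pi*u/4) is 12*u*sin(5*pi*u/4)/(5*pi) - 4*sin(5*pi*u/4)/(5*pi) + 48*cos(5*pi*u/4)/(25*pi**2); evaluating from -4 to 0: ∫_{-4}^{0} (3*u - 1) cos(5*pi*u/4) du = (48/(25*pi**2)) - (-48/(25*pi**2)) = 96/(25*pi**2).
Integrating by parts (boundary term plus one more integral), an antiderivative of (2 - 2*u) cos(5*pi*u/4) is -8*u*sin(5*pi*u/4)/(5*pi) + 8*sin(5*pi*u/4)/(5*pi) - 32*cos(5*pi*u/4)/(25*pi**2); evaluating from 0 to 4: ∫_{0}^{4} (2 - 2*u) cos(5*pi*u/4) du = (32/(25*pi**2)) - (-32/(25*pi**2)) = 64/(25*pi**2).
So ∫_{-4}^{4} ψ(u) cos(5*pi*u/4) du = 32/(5*pi**2).
Hence Re(c_{5}) = (1/8)·(32/(5*pi**2)) = 4/(5*pi**2).

4/(5*pi**2)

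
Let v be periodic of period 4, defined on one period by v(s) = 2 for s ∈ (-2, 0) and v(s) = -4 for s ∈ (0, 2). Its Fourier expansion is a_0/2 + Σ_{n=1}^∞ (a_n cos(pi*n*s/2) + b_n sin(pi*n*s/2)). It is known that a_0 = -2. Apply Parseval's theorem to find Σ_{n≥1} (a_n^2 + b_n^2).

Parseval: a_0^2/2 + Σ_{n≥1} (a_n^2+b_n^2) = 1/2 ∫_{-2}^{2} v(s)^2 ds = 20.
Subtract a_0^2/2 = 2: Σ (a_n^2+b_n^2) = 18.

18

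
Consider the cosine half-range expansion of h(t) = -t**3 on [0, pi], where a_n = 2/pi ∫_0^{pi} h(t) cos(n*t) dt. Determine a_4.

-3*pi/8

a_4 = 2/pi ∫_0^{pi} (-t**3) cos(4*t) dt.
Integrating by parts three times (tabular method), an antiderivative of (-t**3) cos(4*t) is -t**3*sin(4*t)/4 - 3*t**2*cos(4*t)/16 + 3*t*sin(4*t)/32 + 3*cos(4*t)/128; evaluating from 0 to pi: ∫_{0}^{pi} (-t**3) cos(4*t) dt = (3/128 - 3*pi**2/16) - (3/128) = -3*pi**2/16.
Hence a_4 = (2/pi)·(-3*pi**2/16) = -3*pi/8.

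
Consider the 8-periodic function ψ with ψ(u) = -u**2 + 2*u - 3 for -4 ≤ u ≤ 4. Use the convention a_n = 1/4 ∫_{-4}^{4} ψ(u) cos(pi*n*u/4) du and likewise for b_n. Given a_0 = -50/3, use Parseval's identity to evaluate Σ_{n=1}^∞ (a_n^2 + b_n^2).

Parseval: a_0^2/2 + Σ_{n≥1} (a_n^2+b_n^2) = 1/4 ∫_{-4}^{4} ψ(u)^2 du = 3406/15.
Subtract a_0^2/2 = 1250/9: Σ (a_n^2+b_n^2) = 3968/45.

3968/45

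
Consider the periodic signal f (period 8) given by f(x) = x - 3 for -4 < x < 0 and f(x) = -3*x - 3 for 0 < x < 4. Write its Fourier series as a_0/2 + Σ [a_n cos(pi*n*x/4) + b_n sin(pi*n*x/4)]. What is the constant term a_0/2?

-7

a_0 = 1/4 ∫_{-4}^{4} f(x) dx = 1/4 · (-56) = -14.
So the constant term a_0/2 = -7.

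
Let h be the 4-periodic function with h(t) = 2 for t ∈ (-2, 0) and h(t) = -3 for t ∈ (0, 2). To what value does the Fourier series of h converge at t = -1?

h is continuous at t = -1 with value 2, so the series converges to 2 there.

2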